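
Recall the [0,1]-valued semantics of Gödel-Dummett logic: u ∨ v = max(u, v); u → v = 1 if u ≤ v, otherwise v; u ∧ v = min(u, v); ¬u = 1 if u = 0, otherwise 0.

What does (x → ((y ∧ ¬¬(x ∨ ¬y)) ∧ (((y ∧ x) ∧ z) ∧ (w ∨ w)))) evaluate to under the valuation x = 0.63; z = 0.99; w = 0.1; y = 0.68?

¬y: Gödel ¬ of 0.68 = 0 (operand ≠ 0)
(x ∨ ¬y) = max(0.63, 0) = 0.63
¬(x ∨ ¬y): Gödel ¬ of 0.63 = 0 (operand ≠ 0)
¬¬(x ∨ ¬y): Gödel ¬ of 0 = 1 (operand is 0)
(y ∧ ¬¬(x ∨ ¬y)) = min(0.68, 1) = 0.68
(y ∧ x) = min(0.68, 0.63) = 0.63
((y ∧ x) ∧ z) = min(0.63, 0.99) = 0.63
(w ∨ w) = max(0.1, 0.1) = 0.1
(((y ∧ x) ∧ z) ∧ (w ∨ w)) = min(0.63, 0.1) = 0.1
((y ∧ ¬¬(x ∨ ¬y)) ∧ (((y ∧ x) ∧ z) ∧ (w ∨ w))) = min(0.68, 0.1) = 0.1
(x → ((y ∧ ¬¬(x ∨ ¬y)) ∧ (((y ∧ x) ∧ z) ∧ (w ∨ w)))): 0.63 > 0.1, so result = 0.1

0.10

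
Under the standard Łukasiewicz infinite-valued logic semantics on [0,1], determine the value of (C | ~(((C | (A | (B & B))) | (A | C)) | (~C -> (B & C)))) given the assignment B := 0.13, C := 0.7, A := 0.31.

0.70

(B & B) = min(0.13, 0.13) = 0.13
(A | (B & B)) = max(0.31, 0.13) = 0.31
(C | (A | (B & B))) = max(0.7, 0.31) = 0.7
(A | C) = max(0.31, 0.7) = 0.7
((C | (A | (B & B))) | (A | C)) = max(0.7, 0.7) = 0.7
~C: Łukasiewicz ¬ gives 1 − 0.7 = 0.3
(B & C) = min(0.13, 0.7) = 0.13
(~C -> (B & C)): min(1, 1 − 0.3 + 0.13) = 0.83
(((C | (A | (B & B))) | (A | C)) | (~C -> (B & C))) = max(0.7, 0.83) = 0.83
~(((C | (A | (B & B))) | (A | C)) | (~C -> (B & C))): Łukasiewicz ¬ gives 1 − 0.83 = 0.17
(C | ~(((C | (A | (B & B))) | (A | C)) | (~C -> (B & C)))) = max(0.7, 0.17) = 0.7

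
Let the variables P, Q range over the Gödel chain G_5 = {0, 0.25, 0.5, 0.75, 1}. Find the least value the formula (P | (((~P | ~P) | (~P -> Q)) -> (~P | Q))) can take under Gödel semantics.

The minimum is attained at P = 0.25, Q = 0:
  ~P: Gödel ¬ of 0.25 = 0 (operand ≠ 0)
  ~P: Gödel ¬ of 0.25 = 0 (operand ≠ 0)
  (~P | ~P) = max(0, 0) = 0
  ~P: Gödel ¬ of 0.25 = 0 (operand ≠ 0)
  (~P -> Q): 0 ≤ 0, so result = 1
  ((~P | ~P) | (~P -> Q)) = max(0, 1) = 1
  ~P: Gödel ¬ of 0.25 = 0 (operand ≠ 0)
  (~P | Q) = max(0, 0) = 0
  (((~P | ~P) | (~P -> Q)) -> (~P | Q)): 1 > 0, so result = 0
  (P | (((~P | ~P) | (~P -> Q)) -> (~P | Q))) = max(0.25, 0) = 0.25
Checking all 25 assignments confirms none give a value below 0.25.

0.25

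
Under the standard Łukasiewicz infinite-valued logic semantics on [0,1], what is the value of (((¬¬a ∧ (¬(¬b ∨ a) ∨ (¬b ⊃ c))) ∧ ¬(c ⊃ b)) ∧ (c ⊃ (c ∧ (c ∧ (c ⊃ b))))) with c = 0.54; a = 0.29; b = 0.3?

0.24

¬a: Łukasiewicz ¬ gives 1 − 0.29 = 0.71
¬¬a: Łukasiewicz ¬ gives 1 − 0.71 = 0.29
¬b: Łukasiewicz ¬ gives 1 − 0.3 = 0.7
(¬b ∨ a) = max(0.7, 0.29) = 0.7
¬(¬b ∨ a): Łukasiewicz ¬ gives 1 − 0.7 = 0.3
¬b: Łukasiewicz ¬ gives 1 − 0.3 = 0.7
(¬b ⊃ c): min(1, 1 − 0.7 + 0.54) = 0.84
(¬(¬b ∨ a) ∨ (¬b ⊃ c)) = max(0.3, 0.84) = 0.84
(¬¬a ∧ (¬(¬b ∨ a) ∨ (¬b ⊃ c))) = min(0.29, 0.84) = 0.29
(c ⊃ b): min(1, 1 − 0.54 + 0.3) = 0.76
¬(c ⊃ b): Łukasiewicz ¬ gives 1 − 0.76 = 0.24
((¬¬a ∧ (¬(¬b ∨ a) ∨ (¬b ⊃ c))) ∧ ¬(c ⊃ b)) = min(0.29, 0.24) = 0.24
(c ⊃ b): min(1, 1 − 0.54 + 0.3) = 0.76
(c ∧ (c ⊃ b)) = min(0.54, 0.76) = 0.54
(c ∧ (c ∧ (c ⊃ b))) = min(0.54, 0.54) = 0.54
(c ⊃ (c ∧ (c ∧ (c ⊃ b)))): min(1, 1 − 0.54 + 0.54) = 1
(((¬¬a ∧ (¬(¬b ∨ a) ∨ (¬b ⊃ c))) ∧ ¬(c ⊃ b)) ∧ (c ⊃ (c ∧ (c ∧ (c ⊃ b))))) = min(0.24, 1) = 0.24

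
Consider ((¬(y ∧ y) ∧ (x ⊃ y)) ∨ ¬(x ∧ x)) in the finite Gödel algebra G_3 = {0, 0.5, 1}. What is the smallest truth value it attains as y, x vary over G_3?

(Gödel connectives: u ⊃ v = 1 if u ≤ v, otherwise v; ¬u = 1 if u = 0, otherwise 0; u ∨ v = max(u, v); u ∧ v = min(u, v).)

0.00

The minimum is attained at y = 0, x = 0.5:
  (y ∧ y) = min(0, 0) = 0
  ¬(y ∧ y): Gödel ¬ of 0 = 1 (operand is 0)
  (x ⊃ y): 0.5 > 0, so result = 0
  (¬(y ∧ y) ∧ (x ⊃ y)) = min(1, 0) = 0
  (x ∧ x) = min(0.5, 0.5) = 0.5
  ¬(x ∧ x): Gödel ¬ of 0.5 = 0 (operand ≠ 0)
  ((¬(y ∧ y) ∧ (x ⊃ y)) ∨ ¬(x ∧ x)) = max(0, 0) = 0
Checking all 9 assignments confirms none give a value below 0.00.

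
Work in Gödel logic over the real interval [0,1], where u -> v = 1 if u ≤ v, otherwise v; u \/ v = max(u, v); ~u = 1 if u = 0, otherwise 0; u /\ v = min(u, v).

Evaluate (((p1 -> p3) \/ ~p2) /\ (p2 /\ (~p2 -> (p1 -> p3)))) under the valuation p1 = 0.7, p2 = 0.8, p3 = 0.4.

0.40

(p1 -> p3): 0.7 > 0.4, so result = 0.4
~p2: Gödel ¬ of 0.8 = 0 (operand ≠ 0)
((p1 -> p3) \/ ~p2) = max(0.4, 0) = 0.4
~p2: Gödel ¬ of 0.8 = 0 (operand ≠ 0)
(p1 -> p3): 0.7 > 0.4, so result = 0.4
(~p2 -> (p1 -> p3)): 0 ≤ 0.4, so result = 1
(p2 /\ (~p2 -> (p1 -> p3))) = min(0.8, 1) = 0.8
(((p1 -> p3) \/ ~p2) /\ (p2 /\ (~p2 -> (p1 -> p3)))) = min(0.4, 0.8) = 0.4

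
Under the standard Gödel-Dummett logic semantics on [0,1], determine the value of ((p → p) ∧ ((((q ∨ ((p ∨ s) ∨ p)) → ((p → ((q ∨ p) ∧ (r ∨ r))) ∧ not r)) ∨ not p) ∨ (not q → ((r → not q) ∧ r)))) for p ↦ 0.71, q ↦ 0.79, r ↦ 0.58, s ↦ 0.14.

(p → p): 0.71 ≤ 0.71, so result = 1
(p ∨ s) = max(0.71, 0.14) = 0.71
((p ∨ s) ∨ p) = max(0.71, 0.71) = 0.71
(q ∨ ((p ∨ s) ∨ p)) = max(0.79, 0.71) = 0.79
(q ∨ p) = max(0.79, 0.71) = 0.79
(r ∨ r) = max(0.58, 0.58) = 0.58
((q ∨ p) ∧ (r ∨ r)) = min(0.79, 0.58) = 0.58
(p → ((q ∨ p) ∧ (r ∨ r))): 0.71 > 0.58, so result = 0.58
not r: Gödel ¬ of 0.58 = 0 (operand ≠ 0)
((p → ((q ∨ p) ∧ (r ∨ r))) ∧ not r) = min(0.58, 0) = 0
((q ∨ ((p ∨ s) ∨ p)) → ((p → ((q ∨ p) ∧ (r ∨ r))) ∧ not r)): 0.79 > 0, so result = 0
not p: Gödel ¬ of 0.71 = 0 (operand ≠ 0)
(((q ∨ ((p ∨ s) ∨ p)) → ((p → ((q ∨ p) ∧ (r ∨ r))) ∧ not r)) ∨ not p) = max(0, 0) = 0
not q: Gödel ¬ of 0.79 = 0 (operand ≠ 0)
not q: Gödel ¬ of 0.79 = 0 (operand ≠ 0)
(r → not q): 0.58 > 0, so result = 0
((r → not q) ∧ r) = min(0, 0.58) = 0
(not q → ((r → not q) ∧ r)): 0 ≤ 0, so result = 1
((((q ∨ ((p ∨ s) ∨ p)) → ((p → ((q ∨ p) ∧ (r ∨ r))) ∧ not r)) ∨ not p) ∨ (not q → ((r → not q) ∧ r))) = max(0, 1) = 1
((p → p) ∧ ((((q ∨ ((p ∨ s) ∨ p)) → ((p → ((q ∨ p) ∧ (r ∨ r))) ∧ not r)) ∨ not p) ∨ (not q → ((r → not q) ∧ r)))) = min(1, 1) = 1

1.00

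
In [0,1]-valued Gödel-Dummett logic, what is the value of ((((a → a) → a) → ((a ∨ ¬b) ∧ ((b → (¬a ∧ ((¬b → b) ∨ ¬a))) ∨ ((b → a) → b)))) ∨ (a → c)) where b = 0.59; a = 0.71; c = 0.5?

0.59

(a → a): 0.71 ≤ 0.71, so result = 1
((a → a) → a): 1 > 0.71, so result = 0.71
¬b: Gödel ¬ of 0.59 = 0 (operand ≠ 0)
(a ∨ ¬b) = max(0.71, 0) = 0.71
¬a: Gödel ¬ of 0.71 = 0 (operand ≠ 0)
¬b: Gödel ¬ of 0.59 = 0 (operand ≠ 0)
(¬b → b): 0 ≤ 0.59, so result = 1
¬a: Gödel ¬ of 0.71 = 0 (operand ≠ 0)
((¬b → b) ∨ ¬a) = max(1, 0) = 1
(¬a ∧ ((¬b → b) ∨ ¬a)) = min(0, 1) = 0
(b → (¬a ∧ ((¬b → b) ∨ ¬a))): 0.59 > 0, so result = 0
(b → a): 0.59 ≤ 0.71, so result = 1
((b → a) → b): 1 > 0.59, so result = 0.59
((b → (¬a ∧ ((¬b → b) ∨ ¬a))) ∨ ((b → a) → b)) = max(0, 0.59) = 0.59
((a ∨ ¬b) ∧ ((b → (¬a ∧ ((¬b → b) ∨ ¬a))) ∨ ((b → a) → b))) = min(0.71, 0.59) = 0.59
(((a → a) → a) → ((a ∨ ¬b) ∧ ((b → (¬a ∧ ((¬b → b) ∨ ¬a))) ∨ ((b → a) → b)))): 0.71 > 0.59, so result = 0.59
(a → c): 0.71 > 0.5, so result = 0.5
((((a → a) → a) → ((a ∨ ¬b) ∧ ((b → (¬a ∧ ((¬b → b) ∨ ¬a))) ∨ ((b → a) → b)))) ∨ (a → c)) = max(0.59, 0.5) = 0.59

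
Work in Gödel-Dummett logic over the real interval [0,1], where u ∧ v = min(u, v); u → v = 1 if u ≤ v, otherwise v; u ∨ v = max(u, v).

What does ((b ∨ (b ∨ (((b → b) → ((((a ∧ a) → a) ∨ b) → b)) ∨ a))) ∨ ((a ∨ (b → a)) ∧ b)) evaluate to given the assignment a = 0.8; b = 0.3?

(b → b): 0.3 ≤ 0.3, so result = 1
(a ∧ a) = min(0.8, 0.8) = 0.8
((a ∧ a) → a): 0.8 ≤ 0.8, so result = 1
(((a ∧ a) → a) ∨ b) = max(1, 0.3) = 1
((((a ∧ a) → a) ∨ b) → b): 1 > 0.3, so result = 0.3
((b → b) → ((((a ∧ a) → a) ∨ b) → b)): 1 > 0.3, so result = 0.3
(((b → b) → ((((a ∧ a) → a) ∨ b) → b)) ∨ a) = max(0.3, 0.8) = 0.8
(b ∨ (((b → b) → ((((a ∧ a) → a) ∨ b) → b)) ∨ a)) = max(0.3, 0.8) = 0.8
(b ∨ (b ∨ (((b → b) → ((((a ∧ a) → a) ∨ b) → b)) ∨ a))) = max(0.3, 0.8) = 0.8
(b → a): 0.3 ≤ 0.8, so result = 1
(a ∨ (b → a)) = max(0.8, 1) = 1
((a ∨ (b → a)) ∧ b) = min(1, 0.3) = 0.3
((b ∨ (b ∨ (((b → b) → ((((a ∧ a) → a) ∨ b) → b)) ∨ a))) ∨ ((a ∨ (b → a)) ∧ b)) = max(0.8, 0.3) = 0.8

0.80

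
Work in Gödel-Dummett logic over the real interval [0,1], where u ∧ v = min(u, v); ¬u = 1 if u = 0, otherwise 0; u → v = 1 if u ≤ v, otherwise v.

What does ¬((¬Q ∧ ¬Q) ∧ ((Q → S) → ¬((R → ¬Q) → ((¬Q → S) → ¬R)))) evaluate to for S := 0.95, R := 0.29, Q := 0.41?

1.00

¬Q: Gödel ¬ of 0.41 = 0 (operand ≠ 0)
¬Q: Gödel ¬ of 0.41 = 0 (operand ≠ 0)
(¬Q ∧ ¬Q) = min(0, 0) = 0
(Q → S): 0.41 ≤ 0.95, so result = 1
¬Q: Gödel ¬ of 0.41 = 0 (operand ≠ 0)
(R → ¬Q): 0.29 > 0, so result = 0
¬Q: Gödel ¬ of 0.41 = 0 (operand ≠ 0)
(¬Q → S): 0 ≤ 0.95, so result = 1
¬R: Gödel ¬ of 0.29 = 0 (operand ≠ 0)
((¬Q → S) → ¬R): 1 > 0, so result = 0
((R → ¬Q) → ((¬Q → S) → ¬R)): 0 ≤ 0, so result = 1
¬((R → ¬Q) → ((¬Q → S) → ¬R)): Gödel ¬ of 1 = 0 (operand ≠ 0)
((Q → S) → ¬((R → ¬Q) → ((¬Q → S) → ¬R))): 1 > 0, so result = 0
((¬Q ∧ ¬Q) ∧ ((Q → S) → ¬((R → ¬Q) → ((¬Q → S) → ¬R)))) = min(0, 0) = 0
¬((¬Q ∧ ¬Q) ∧ ((Q → S) → ¬((R → ¬Q) → ((¬Q → S) → ¬R)))): Gödel ¬ of 0 = 1 (operand is 0)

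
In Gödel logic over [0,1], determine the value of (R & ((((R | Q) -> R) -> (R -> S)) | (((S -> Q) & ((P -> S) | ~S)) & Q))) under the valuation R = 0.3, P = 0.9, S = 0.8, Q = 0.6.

0.30

(R | Q) = max(0.3, 0.6) = 0.6
((R | Q) -> R): 0.6 > 0.3, so result = 0.3
(R -> S): 0.3 ≤ 0.8, so result = 1
(((R | Q) -> R) -> (R -> S)): 0.3 ≤ 1, so result = 1
(S -> Q): 0.8 > 0.6, so result = 0.6
(P -> S): 0.9 > 0.8, so result = 0.8
~S: Gödel ¬ of 0.8 = 0 (operand ≠ 0)
((P -> S) | ~S) = max(0.8, 0) = 0.8
((S -> Q) & ((P -> S) | ~S)) = min(0.6, 0.8) = 0.6
(((S -> Q) & ((P -> S) | ~S)) & Q) = min(0.6, 0.6) = 0.6
((((R | Q) -> R) -> (R -> S)) | (((S -> Q) & ((P -> S) | ~S)) & Q)) = max(1, 0.6) = 1
(R & ((((R | Q) -> R) -> (R -> S)) | (((S -> Q) & ((P -> S) | ~S)) & Q))) = min(0.3, 1) = 0.3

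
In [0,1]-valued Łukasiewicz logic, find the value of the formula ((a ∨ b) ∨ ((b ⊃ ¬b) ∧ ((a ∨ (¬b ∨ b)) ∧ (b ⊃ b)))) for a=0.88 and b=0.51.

(a ∨ b) = max(0.88, 0.51) = 0.88
¬b: Łukasiewicz ¬ gives 1 − 0.51 = 0.49
(b ⊃ ¬b): min(1, 1 − 0.51 + 0.49) = 0.98
¬b: Łukasiewicz ¬ gives 1 − 0.51 = 0.49
(¬b ∨ b) = max(0.49, 0.51) = 0.51
(a ∨ (¬b ∨ b)) = max(0.88, 0.51) = 0.88
(b ⊃ b): min(1, 1 − 0.51 + 0.51) = 1
((a ∨ (¬b ∨ b)) ∧ (b ⊃ b)) = min(0.88, 1) = 0.88
((b ⊃ ¬b) ∧ ((a ∨ (¬b ∨ b)) ∧ (b ⊃ b))) = min(0.98, 0.88) = 0.88
((a ∨ b) ∨ ((b ⊃ ¬b) ∧ ((a ∨ (¬b ∨ b)) ∧ (b ⊃ b)))) = max(0.88, 0.88) = 0.88

0.88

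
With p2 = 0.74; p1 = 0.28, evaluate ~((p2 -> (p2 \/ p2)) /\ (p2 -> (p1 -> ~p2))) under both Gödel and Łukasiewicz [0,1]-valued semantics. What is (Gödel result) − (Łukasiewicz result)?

1.00

Gödel evaluation:
  (p2 \/ p2) = max(0.74, 0.74) = 0.74
  (p2 -> (p2 \/ p2)): 0.74 ≤ 0.74, so result = 1
  ~p2: Gödel ¬ of 0.74 = 0 (operand ≠ 0)
  (p1 -> ~p2): 0.28 > 0, so result = 0
  (p2 -> (p1 -> ~p2)): 0.74 > 0, so result = 0
  ((p2 -> (p2 \/ p2)) /\ (p2 -> (p1 -> ~p2))) = min(1, 0) = 0
  ~((p2 -> (p2 \/ p2)) /\ (p2 -> (p1 -> ~p2))): Gödel ¬ of 0 = 1 (operand is 0)
  Gödel value = 1
Łukasiewicz evaluation:
  (p2 \/ p2) = max(0.74, 0.74) = 0.74
  (p2 -> (p2 \/ p2)): min(1, 1 − 0.74 + 0.74) = 1
  ~p2: Łukasiewicz ¬ gives 1 − 0.74 = 0.26
  (p1 -> ~p2): min(1, 1 − 0.28 + 0.26) = 0.98
  (p2 -> (p1 -> ~p2)): min(1, 1 − 0.74 + 0.98) = 1
  ((p2 -> (p2 \/ p2)) /\ (p2 -> (p1 -> ~p2))) = min(1, 1) = 1
  ~((p2 -> (p2 \/ p2)) /\ (p2 -> (p1 -> ~p2))): Łukasiewicz ¬ gives 1 − 1 = 0
  Łukasiewicz value = 0
Difference: 1 − 0 = 1.00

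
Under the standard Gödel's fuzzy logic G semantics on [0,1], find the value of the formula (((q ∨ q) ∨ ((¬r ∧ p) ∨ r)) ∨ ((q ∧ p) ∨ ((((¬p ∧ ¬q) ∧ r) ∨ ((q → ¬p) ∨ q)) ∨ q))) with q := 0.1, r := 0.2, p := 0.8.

(q ∨ q) = max(0.1, 0.1) = 0.1
¬r: Gödel ¬ of 0.2 = 0 (operand ≠ 0)
(¬r ∧ p) = min(0, 0.8) = 0
((¬r ∧ p) ∨ r) = max(0, 0.2) = 0.2
((q ∨ q) ∨ ((¬r ∧ p) ∨ r)) = max(0.1, 0.2) = 0.2
(q ∧ p) = min(0.1, 0.8) = 0.1
¬p: Gödel ¬ of 0.8 = 0 (operand ≠ 0)
¬q: Gödel ¬ of 0.1 = 0 (operand ≠ 0)
(¬p ∧ ¬q) = min(0, 0) = 0
((¬p ∧ ¬q) ∧ r) = min(0, 0.2) = 0
¬p: Gödel ¬ of 0.8 = 0 (operand ≠ 0)
(q → ¬p): 0.1 > 0, so result = 0
((q → ¬p) ∨ q) = max(0, 0.1) = 0.1
(((¬p ∧ ¬q) ∧ r) ∨ ((q → ¬p) ∨ q)) = max(0, 0.1) = 0.1
((((¬p ∧ ¬q) ∧ r) ∨ ((q → ¬p) ∨ q)) ∨ q) = max(0.1, 0.1) = 0.1
((q ∧ p) ∨ ((((¬p ∧ ¬q) ∧ r) ∨ ((q → ¬p) ∨ q)) ∨ q)) = max(0.1, 0.1) = 0.1
(((q ∨ q) ∨ ((¬r ∧ p) ∨ r)) ∨ ((q ∧ p) ∨ ((((¬p ∧ ¬q) ∧ r) ∨ ((q → ¬p) ∨ q)) ∨ q))) = max(0.2, 0.1) = 0.2

0.20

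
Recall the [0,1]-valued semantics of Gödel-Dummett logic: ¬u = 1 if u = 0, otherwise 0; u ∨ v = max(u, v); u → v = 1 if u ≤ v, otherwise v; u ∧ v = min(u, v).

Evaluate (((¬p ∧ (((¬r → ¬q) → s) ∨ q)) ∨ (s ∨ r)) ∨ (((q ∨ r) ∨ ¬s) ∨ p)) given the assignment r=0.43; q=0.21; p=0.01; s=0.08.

¬p: Gödel ¬ of 0.01 = 0 (operand ≠ 0)
¬r: Gödel ¬ of 0.43 = 0 (operand ≠ 0)
¬q: Gödel ¬ of 0.21 = 0 (operand ≠ 0)
(¬r → ¬q): 0 ≤ 0, so result = 1
((¬r → ¬q) → s): 1 > 0.08, so result = 0.08
(((¬r → ¬q) → s) ∨ q) = max(0.08, 0.21) = 0.21
(¬p ∧ (((¬r → ¬q) → s) ∨ q)) = min(0, 0.21) = 0
(s ∨ r) = max(0.08, 0.43) = 0.43
((¬p ∧ (((¬r → ¬q) → s) ∨ q)) ∨ (s ∨ r)) = max(0, 0.43) = 0.43
(q ∨ r) = max(0.21, 0.43) = 0.43
¬s: Gödel ¬ of 0.08 = 0 (operand ≠ 0)
((q ∨ r) ∨ ¬s) = max(0.43, 0) = 0.43
(((q ∨ r) ∨ ¬s) ∨ p) = max(0.43, 0.01) = 0.43
(((¬p ∧ (((¬r → ¬q) → s) ∨ q)) ∨ (s ∨ r)) ∨ (((q ∨ r) ∨ ¬s) ∨ p)) = max(0.43, 0.43) = 0.43

0.43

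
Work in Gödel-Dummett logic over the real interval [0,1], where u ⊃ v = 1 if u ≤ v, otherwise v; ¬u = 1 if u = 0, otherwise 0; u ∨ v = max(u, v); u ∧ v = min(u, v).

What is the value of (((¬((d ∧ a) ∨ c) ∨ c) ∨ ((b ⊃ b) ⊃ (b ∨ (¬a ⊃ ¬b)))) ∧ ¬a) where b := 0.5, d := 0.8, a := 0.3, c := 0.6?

(d ∧ a) = min(0.8, 0.3) = 0.3
((d ∧ a) ∨ c) = max(0.3, 0.6) = 0.6
¬((d ∧ a) ∨ c): Gödel ¬ of 0.6 = 0 (operand ≠ 0)
(¬((d ∧ a) ∨ c) ∨ c) = max(0, 0.6) = 0.6
(b ⊃ b): 0.5 ≤ 0.5, so result = 1
¬a: Gödel ¬ of 0.3 = 0 (operand ≠ 0)
¬b: Gödel ¬ of 0.5 = 0 (operand ≠ 0)
(¬a ⊃ ¬b): 0 ≤ 0, so result = 1
(b ∨ (¬a ⊃ ¬b)) = max(0.5, 1) = 1
((b ⊃ b) ⊃ (b ∨ (¬a ⊃ ¬b))): 1 ≤ 1, so result = 1
((¬((d ∧ a) ∨ c) ∨ c) ∨ ((b ⊃ b) ⊃ (b ∨ (¬a ⊃ ¬b)))) = max(0.6, 1) = 1
¬a: Gödel ¬ of 0.3 = 0 (operand ≠ 0)
(((¬((d ∧ a) ∨ c) ∨ c) ∨ ((b ⊃ b) ⊃ (b ∨ (¬a ⊃ ¬b)))) ∧ ¬a) = min(1, 0) = 0

0.00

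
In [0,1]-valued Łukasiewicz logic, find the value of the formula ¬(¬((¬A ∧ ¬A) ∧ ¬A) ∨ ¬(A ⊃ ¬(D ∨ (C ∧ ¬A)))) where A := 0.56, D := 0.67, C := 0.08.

0.44

¬A: Łukasiewicz ¬ gives 1 − 0.56 = 0.44
¬A: Łukasiewicz ¬ gives 1 − 0.56 = 0.44
(¬A ∧ ¬A) = min(0.44, 0.44) = 0.44
¬A: Łukasiewicz ¬ gives 1 − 0.56 = 0.44
((¬A ∧ ¬A) ∧ ¬A) = min(0.44, 0.44) = 0.44
¬((¬A ∧ ¬A) ∧ ¬A): Łukasiewicz ¬ gives 1 − 0.44 = 0.56
¬A: Łukasiewicz ¬ gives 1 − 0.56 = 0.44
(C ∧ ¬A) = min(0.08, 0.44) = 0.08
(D ∨ (C ∧ ¬A)) = max(0.67, 0.08) = 0.67
¬(D ∨ (C ∧ ¬A)): Łukasiewicz ¬ gives 1 − 0.67 = 0.33
(A ⊃ ¬(D ∨ (C ∧ ¬A))): min(1, 1 − 0.56 + 0.33) = 0.77
¬(A ⊃ ¬(D ∨ (C ∧ ¬A))): Łukasiewicz ¬ gives 1 − 0.77 = 0.23
(¬((¬A ∧ ¬A) ∧ ¬A) ∨ ¬(A ⊃ ¬(D ∨ (C ∧ ¬A)))) = max(0.56, 0.23) = 0.56
¬(¬((¬A ∧ ¬A) ∧ ¬A) ∨ ¬(A ⊃ ¬(D ∨ (C ∧ ¬A)))): Łukasiewicz ¬ gives 1 − 0.56 = 0.44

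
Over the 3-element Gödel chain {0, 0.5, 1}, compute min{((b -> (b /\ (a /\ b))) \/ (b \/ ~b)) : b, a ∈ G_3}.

The minimum is attained at b = 0.5, a = 0:
  (a /\ b) = min(0, 0.5) = 0
  (b /\ (a /\ b)) = min(0.5, 0) = 0
  (b -> (b /\ (a /\ b))): 0.5 > 0, so result = 0
  ~b: Gödel ¬ of 0.5 = 0 (operand ≠ 0)
  (b \/ ~b) = max(0.5, 0) = 0.5
  ((b -> (b /\ (a /\ b))) \/ (b \/ ~b)) = max(0, 0.5) = 0.5
Checking all 9 assignments confirms none give a value below 0.50.

0.50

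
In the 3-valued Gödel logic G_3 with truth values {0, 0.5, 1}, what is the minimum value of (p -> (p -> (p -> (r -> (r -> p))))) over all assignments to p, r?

1.00

Every assignment gives 1. For instance at p = 0, r = 0:
  (r -> p): 0 ≤ 0, so result = 1
  (r -> (r -> p)): 0 ≤ 1, so result = 1
  (p -> (r -> (r -> p))): 0 ≤ 1, so result = 1
  (p -> (p -> (r -> (r -> p)))): 0 ≤ 1, so result = 1
  (p -> (p -> (p -> (r -> (r -> p))))): 0 ≤ 1, so result = 1
All 9 assignments give value 1 — the formula is a G_3-tautology.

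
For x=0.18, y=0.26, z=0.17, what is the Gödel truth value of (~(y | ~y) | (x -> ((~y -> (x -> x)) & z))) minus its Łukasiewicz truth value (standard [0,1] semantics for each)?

-0.82

Gödel evaluation:
  ~y: Gödel ¬ of 0.26 = 0 (operand ≠ 0)
  (y | ~y) = max(0.26, 0) = 0.26
  ~(y | ~y): Gödel ¬ of 0.26 = 0 (operand ≠ 0)
  ~y: Gödel ¬ of 0.26 = 0 (operand ≠ 0)
  (x -> x): 0.18 ≤ 0.18, so result = 1
  (~y -> (x -> x)): 0 ≤ 1, so result = 1
  ((~y -> (x -> x)) & z) = min(1, 0.17) = 0.17
  (x -> ((~y -> (x -> x)) & z)): 0.18 > 0.17, so result = 0.17
  (~(y | ~y) | (x -> ((~y -> (x -> x)) & z))) = max(0, 0.17) = 0.17
  Gödel value = 0.17
Łukasiewicz evaluation:
  ~y: Łukasiewicz ¬ gives 1 − 0.26 = 0.74
  (y | ~y) = max(0.26, 0.74) = 0.74
  ~(y | ~y): Łukasiewicz ¬ gives 1 − 0.74 = 0.26
  ~y: Łukasiewicz ¬ gives 1 − 0.26 = 0.74
  (x -> x): min(1, 1 − 0.18 + 0.18) = 1
  (~y -> (x -> x)): min(1, 1 − 0.74 + 1) = 1
  ((~y -> (x -> x)) & z) = min(1, 0.17) = 0.17
  (x -> ((~y -> (x -> x)) & z)): min(1, 1 − 0.18 + 0.17) = 0.99
  (~(y | ~y) | (x -> ((~y -> (x -> x)) & z))) = max(0.26, 0.99) = 0.99
  Łukasiewicz value = 0.99
Difference: 0.17 − 0.99 = -0.82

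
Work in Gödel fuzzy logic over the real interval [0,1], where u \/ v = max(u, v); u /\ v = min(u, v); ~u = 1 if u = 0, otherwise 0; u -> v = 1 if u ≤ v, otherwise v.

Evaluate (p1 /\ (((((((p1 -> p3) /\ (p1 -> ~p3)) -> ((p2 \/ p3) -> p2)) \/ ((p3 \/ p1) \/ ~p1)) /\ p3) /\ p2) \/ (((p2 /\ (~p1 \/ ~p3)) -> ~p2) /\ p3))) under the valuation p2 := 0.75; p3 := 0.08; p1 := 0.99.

0.08

(p1 -> p3): 0.99 > 0.08, so result = 0.08
~p3: Gödel ¬ of 0.08 = 0 (operand ≠ 0)
(p1 -> ~p3): 0.99 > 0, so result = 0
((p1 -> p3) /\ (p1 -> ~p3)) = min(0.08, 0) = 0
(p2 \/ p3) = max(0.75, 0.08) = 0.75
((p2 \/ p3) -> p2): 0.75 ≤ 0.75, so result = 1
(((p1 -> p3) /\ (p1 -> ~p3)) -> ((p2 \/ p3) -> p2)): 0 ≤ 1, so result = 1
(p3 \/ p1) = max(0.08, 0.99) = 0.99
~p1: Gödel ¬ of 0.99 = 0 (operand ≠ 0)
((p3 \/ p1) \/ ~p1) = max(0.99, 0) = 0.99
((((p1 -> p3) /\ (p1 -> ~p3)) -> ((p2 \/ p3) -> p2)) \/ ((p3 \/ p1) \/ ~p1)) = max(1, 0.99) = 1
(((((p1 -> p3) /\ (p1 -> ~p3)) -> ((p2 \/ p3) -> p2)) \/ ((p3 \/ p1) \/ ~p1)) /\ p3) = min(1, 0.08) = 0.08
((((((p1 -> p3) /\ (p1 -> ~p3)) -> ((p2 \/ p3) -> p2)) \/ ((p3 \/ p1) \/ ~p1)) /\ p3) /\ p2) = min(0.08, 0.75) = 0.08
~p1: Gödel ¬ of 0.99 = 0 (operand ≠ 0)
~p3: Gödel ¬ of 0.08 = 0 (operand ≠ 0)
(~p1 \/ ~p3) = max(0, 0) = 0
(p2 /\ (~p1 \/ ~p3)) = min(0.75, 0) = 0
~p2: Gödel ¬ of 0.75 = 0 (operand ≠ 0)
((p2 /\ (~p1 \/ ~p3)) -> ~p2): 0 ≤ 0, so result = 1
(((p2 /\ (~p1 \/ ~p3)) -> ~p2) /\ p3) = min(1, 0.08) = 0.08
(((((((p1 -> p3) /\ (p1 -> ~p3)) -> ((p2 \/ p3) -> p2)) \/ ((p3 \/ p1) \/ ~p1)) /\ p3) /\ p2) \/ (((p2 /\ (~p1 \/ ~p3)) -> ~p2) /\ p3)) = max(0.08, 0.08) = 0.08
(p1 /\ (((((((p1 -> p3) /\ (p1 -> ~p3)) -> ((p2 \/ p3) -> p2)) \/ ((p3 \/ p1) \/ ~p1)) /\ p3) /\ p2) \/ (((p2 /\ (~p1 \/ ~p3)) -> ~p2) /\ p3))) = min(0.99, 0.08) = 0.08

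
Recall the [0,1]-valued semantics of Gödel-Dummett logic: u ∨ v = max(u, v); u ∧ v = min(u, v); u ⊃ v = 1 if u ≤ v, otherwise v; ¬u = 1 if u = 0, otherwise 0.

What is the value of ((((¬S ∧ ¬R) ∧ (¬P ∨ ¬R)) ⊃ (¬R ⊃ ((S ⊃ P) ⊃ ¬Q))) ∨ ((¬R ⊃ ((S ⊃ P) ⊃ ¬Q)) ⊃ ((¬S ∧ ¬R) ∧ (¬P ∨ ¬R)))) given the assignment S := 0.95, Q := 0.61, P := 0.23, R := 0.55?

¬S: Gödel ¬ of 0.95 = 0 (operand ≠ 0)
¬R: Gödel ¬ of 0.55 = 0 (operand ≠ 0)
(¬S ∧ ¬R) = min(0, 0) = 0
¬P: Gödel ¬ of 0.23 = 0 (operand ≠ 0)
¬R: Gödel ¬ of 0.55 = 0 (operand ≠ 0)
(¬P ∨ ¬R) = max(0, 0) = 0
((¬S ∧ ¬R) ∧ (¬P ∨ ¬R)) = min(0, 0) = 0
¬R: Gödel ¬ of 0.55 = 0 (operand ≠ 0)
(S ⊃ P): 0.95 > 0.23, so result = 0.23
¬Q: Gödel ¬ of 0.61 = 0 (operand ≠ 0)
((S ⊃ P) ⊃ ¬Q): 0.23 > 0, so result = 0
(¬R ⊃ ((S ⊃ P) ⊃ ¬Q)): 0 ≤ 0, so result = 1
(((¬S ∧ ¬R) ∧ (¬P ∨ ¬R)) ⊃ (¬R ⊃ ((S ⊃ P) ⊃ ¬Q))): 0 ≤ 1, so result = 1
¬R: Gödel ¬ of 0.55 = 0 (operand ≠ 0)
(S ⊃ P): 0.95 > 0.23, so result = 0.23
¬Q: Gödel ¬ of 0.61 = 0 (operand ≠ 0)
((S ⊃ P) ⊃ ¬Q): 0.23 > 0, so result = 0
(¬R ⊃ ((S ⊃ P) ⊃ ¬Q)): 0 ≤ 0, so result = 1
¬S: Gödel ¬ of 0.95 = 0 (operand ≠ 0)
¬R: Gödel ¬ of 0.55 = 0 (operand ≠ 0)
(¬S ∧ ¬R) = min(0, 0) = 0
¬P: Gödel ¬ of 0.23 = 0 (operand ≠ 0)
¬R: Gödel ¬ of 0.55 = 0 (operand ≠ 0)
(¬P ∨ ¬R) = max(0, 0) = 0
((¬S ∧ ¬R) ∧ (¬P ∨ ¬R)) = min(0, 0) = 0
((¬R ⊃ ((S ⊃ P) ⊃ ¬Q)) ⊃ ((¬S ∧ ¬R) ∧ (¬P ∨ ¬R))): 1 > 0, so result = 0
((((¬S ∧ ¬R) ∧ (¬P ∨ ¬R)) ⊃ (¬R ⊃ ((S ⊃ P) ⊃ ¬Q))) ∨ ((¬R ⊃ ((S ⊃ P) ⊃ ¬Q)) ⊃ ((¬S ∧ ¬R) ∧ (¬P ∨ ¬R)))) = max(1, 0) = 1

1.00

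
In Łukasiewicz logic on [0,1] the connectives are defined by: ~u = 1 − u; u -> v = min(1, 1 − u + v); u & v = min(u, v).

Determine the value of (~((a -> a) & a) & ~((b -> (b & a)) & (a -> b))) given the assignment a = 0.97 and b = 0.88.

0.03

(a -> a): min(1, 1 − 0.97 + 0.97) = 1
((a -> a) & a) = min(1, 0.97) = 0.97
~((a -> a) & a): Łukasiewicz ¬ gives 1 − 0.97 = 0.03
(b & a) = min(0.88, 0.97) = 0.88
(b -> (b & a)): min(1, 1 − 0.88 + 0.88) = 1
(a -> b): min(1, 1 − 0.97 + 0.88) = 0.91
((b -> (b & a)) & (a -> b)) = min(1, 0.91) = 0.91
~((b -> (b & a)) & (a -> b)): Łukasiewicz ¬ gives 1 − 0.91 = 0.09
(~((a -> a) & a) & ~((b -> (b & a)) & (a -> b))) = min(0.03, 0.09) = 0.03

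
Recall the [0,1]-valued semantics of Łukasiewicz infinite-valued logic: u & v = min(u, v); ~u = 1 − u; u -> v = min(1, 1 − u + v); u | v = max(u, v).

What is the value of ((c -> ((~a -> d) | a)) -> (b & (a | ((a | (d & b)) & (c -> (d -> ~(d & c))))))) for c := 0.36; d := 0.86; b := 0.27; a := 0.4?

~a: Łukasiewicz ¬ gives 1 − 0.4 = 0.6
(~a -> d): min(1, 1 − 0.6 + 0.86) = 1
((~a -> d) | a) = max(1, 0.4) = 1
(c -> ((~a -> d) | a)): min(1, 1 − 0.36 + 1) = 1
(d & b) = min(0.86, 0.27) = 0.27
(a | (d & b)) = max(0.4, 0.27) = 0.4
(d & c) = min(0.86, 0.36) = 0.36
~(d & c): Łukasiewicz ¬ gives 1 − 0.36 = 0.64
(d -> ~(d & c)): min(1, 1 − 0.86 + 0.64) = 0.78
(c -> (d -> ~(d & c))): min(1, 1 − 0.36 + 0.78) = 1
((a | (d & b)) & (c -> (d -> ~(d & c)))) = min(0.4, 1) = 0.4
(a | ((a | (d & b)) & (c -> (d -> ~(d & c))))) = max(0.4, 0.4) = 0.4
(b & (a | ((a | (d & b)) & (c -> (d -> ~(d & c)))))) = min(0.27, 0.4) = 0.27
((c -> ((~a -> d) | a)) -> (b & (a | ((a | (d & b)) & (c -> (d -> ~(d & c))))))): min(1, 1 − 1 + 0.27) = 0.27

0.27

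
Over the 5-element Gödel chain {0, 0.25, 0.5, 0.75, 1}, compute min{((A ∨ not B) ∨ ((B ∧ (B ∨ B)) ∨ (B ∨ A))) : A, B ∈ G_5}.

0.25

The minimum is attained at A = 0, B = 0.25:
  not B: Gödel ¬ of 0.25 = 0 (operand ≠ 0)
  (A ∨ not B) = max(0, 0) = 0
  (B ∨ B) = max(0.25, 0.25) = 0.25
  (B ∧ (B ∨ B)) = min(0.25, 0.25) = 0.25
  (B ∨ A) = max(0.25, 0) = 0.25
  ((B ∧ (B ∨ B)) ∨ (B ∨ A)) = max(0.25, 0.25) = 0.25
  ((A ∨ not B) ∨ ((B ∧ (B ∨ B)) ∨ (B ∨ A))) = max(0, 0.25) = 0.25
Checking all 25 assignments confirms none give a value below 0.25.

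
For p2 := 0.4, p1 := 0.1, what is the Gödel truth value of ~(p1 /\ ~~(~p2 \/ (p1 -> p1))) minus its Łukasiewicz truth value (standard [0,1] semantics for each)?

-0.90

Gödel evaluation:
  ~p2: Gödel ¬ of 0.4 = 0 (operand ≠ 0)
  (p1 -> p1): 0.1 ≤ 0.1, so result = 1
  (~p2 \/ (p1 -> p1)) = max(0, 1) = 1
  ~(~p2 \/ (p1 -> p1)): Gödel ¬ of 1 = 0 (operand ≠ 0)
  ~~(~p2 \/ (p1 -> p1)): Gödel ¬ of 0 = 1 (operand is 0)
  (p1 /\ ~~(~p2 \/ (p1 -> p1))) = min(0.1, 1) = 0.1
  ~(p1 /\ ~~(~p2 \/ (p1 -> p1))): Gödel ¬ of 0.1 = 0 (operand ≠ 0)
  Gödel value = 0
Łukasiewicz evaluation:
  ~p2: Łukasiewicz ¬ gives 1 − 0.4 = 0.6
  (p1 -> p1): min(1, 1 − 0.1 + 0.1) = 1
  (~p2 \/ (p1 -> p1)) = max(0.6, 1) = 1
  ~(~p2 \/ (p1 -> p1)): Łukasiewicz ¬ gives 1 − 1 = 0
  ~~(~p2 \/ (p1 -> p1)): Łukasiewicz ¬ gives 1 − 0 = 1
  (p1 /\ ~~(~p2 \/ (p1 -> p1))) = min(0.1, 1) = 0.1
  ~(p1 /\ ~~(~p2 \/ (p1 -> p1))): Łukasiewicz ¬ gives 1 − 0.1 = 0.9
  Łukasiewicz value = 0.9
Difference: 0 − 0.9 = -0.90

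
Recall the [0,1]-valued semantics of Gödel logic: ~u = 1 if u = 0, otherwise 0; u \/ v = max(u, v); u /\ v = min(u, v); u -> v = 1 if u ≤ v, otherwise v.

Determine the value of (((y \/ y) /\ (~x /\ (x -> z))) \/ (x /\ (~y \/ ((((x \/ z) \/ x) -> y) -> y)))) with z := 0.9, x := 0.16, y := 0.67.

(y \/ y) = max(0.67, 0.67) = 0.67
~x: Gödel ¬ of 0.16 = 0 (operand ≠ 0)
(x -> z): 0.16 ≤ 0.9, so result = 1
(~x /\ (x -> z)) = min(0, 1) = 0
((y \/ y) /\ (~x /\ (x -> z))) = min(0.67, 0) = 0
~y: Gödel ¬ of 0.67 = 0 (operand ≠ 0)
(x \/ z) = max(0.16, 0.9) = 0.9
((x \/ z) \/ x) = max(0.9, 0.16) = 0.9
(((x \/ z) \/ x) -> y): 0.9 > 0.67, so result = 0.67
((((x \/ z) \/ x) -> y) -> y): 0.67 ≤ 0.67, so result = 1
(~y \/ ((((x \/ z) \/ x) -> y) -> y)) = max(0, 1) = 1
(x /\ (~y \/ ((((x \/ z) \/ x) -> y) -> y))) = min(0.16, 1) = 0.16
(((y \/ y) /\ (~x /\ (x -> z))) \/ (x /\ (~y \/ ((((x \/ z) \/ x) -> y) -> y)))) = max(0, 0.16) = 0.16

0.16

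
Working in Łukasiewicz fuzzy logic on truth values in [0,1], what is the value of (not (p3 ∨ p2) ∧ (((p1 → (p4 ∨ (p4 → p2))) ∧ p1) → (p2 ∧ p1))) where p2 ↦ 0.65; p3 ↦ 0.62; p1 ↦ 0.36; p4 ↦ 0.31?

(p3 ∨ p2) = max(0.62, 0.65) = 0.65
not (p3 ∨ p2): Łukasiewicz ¬ gives 1 − 0.65 = 0.35
(p4 → p2): min(1, 1 − 0.31 + 0.65) = 1
(p4 ∨ (p4 → p2)) = max(0.31, 1) = 1
(p1 → (p4 ∨ (p4 → p2))): min(1, 1 − 0.36 + 1) = 1
((p1 → (p4 ∨ (p4 → p2))) ∧ p1) = min(1, 0.36) = 0.36
(p2 ∧ p1) = min(0.65, 0.36) = 0.36
(((p1 → (p4 ∨ (p4 → p2))) ∧ p1) → (p2 ∧ p1)): min(1, 1 − 0.36 + 0.36) = 1
(not (p3 ∨ p2) ∧ (((p1 → (p4 ∨ (p4 → p2))) ∧ p1) → (p2 ∧ p1))) = min(0.35, 1) = 0.35

0.35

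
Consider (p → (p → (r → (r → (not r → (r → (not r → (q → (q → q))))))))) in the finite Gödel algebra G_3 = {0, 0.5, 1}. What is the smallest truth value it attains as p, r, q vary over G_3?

1.00

Every assignment gives 1. For instance at p = 0, r = 0, q = 0:
  not r: Gödel ¬ of 0 = 1 (operand is 0)
  not r: Gödel ¬ of 0 = 1 (operand is 0)
  (q → q): 0 ≤ 0, so result = 1
  (q → (q → q)): 0 ≤ 1, so result = 1
  (not r → (q → (q → q))): 1 ≤ 1, so result = 1
  (r → (not r → (q → (q → q)))): 0 ≤ 1, so result = 1
  (not r → (r → (not r → (q → (q → q))))): 1 ≤ 1, so result = 1
  (r → (not r → (r → (not r → (q → (q → q)))))): 0 ≤ 1, so result = 1
  (r → (r → (not r → (r → (not r → (q → (q → q))))))): 0 ≤ 1, so result = 1
  (p → (r → (r → (not r → (r → (not r → (q → (q → q)))))))): 0 ≤ 1, so result = 1
  (p → (p → (r → (r → (not r → (r → (not r → (q → (q → q))))))))): 0 ≤ 1, so result = 1
All 27 assignments give value 1 — the formula is a G_3-tautology.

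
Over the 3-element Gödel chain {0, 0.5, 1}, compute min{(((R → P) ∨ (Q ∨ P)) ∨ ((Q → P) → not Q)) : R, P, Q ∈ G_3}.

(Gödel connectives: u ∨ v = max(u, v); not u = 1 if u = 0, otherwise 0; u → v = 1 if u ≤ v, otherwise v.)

0.50

The minimum is attained at R = 1, P = 0.5, Q = 0.5:
  (R → P): 1 > 0.5, so result = 0.5
  (Q ∨ P) = max(0.5, 0.5) = 0.5
  ((R → P) ∨ (Q ∨ P)) = max(0.5, 0.5) = 0.5
  (Q → P): 0.5 ≤ 0.5, so result = 1
  not Q: Gödel ¬ of 0.5 = 0 (operand ≠ 0)
  ((Q → P) → not Q): 1 > 0, so result = 0
  (((R → P) ∨ (Q ∨ P)) ∨ ((Q → P) → not Q)) = max(0.5, 0) = 0.5
Checking all 27 assignments confirms none give a value below 0.50.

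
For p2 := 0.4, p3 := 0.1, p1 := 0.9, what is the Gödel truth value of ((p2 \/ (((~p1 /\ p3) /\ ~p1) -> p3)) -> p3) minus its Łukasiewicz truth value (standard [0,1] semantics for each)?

Gödel evaluation:
  ~p1: Gödel ¬ of 0.9 = 0 (operand ≠ 0)
  (~p1 /\ p3) = min(0, 0.1) = 0
  ~p1: Gödel ¬ of 0.9 = 0 (operand ≠ 0)
  ((~p1 /\ p3) /\ ~p1) = min(0, 0) = 0
  (((~p1 /\ p3) /\ ~p1) -> p3): 0 ≤ 0.1, so result = 1
  (p2 \/ (((~p1 /\ p3) /\ ~p1) -> p3)) = max(0.4, 1) = 1
  ((p2 \/ (((~p1 /\ p3) /\ ~p1) -> p3)) -> p3): 1 > 0.1, so result = 0.1
  Gödel value = 0.1
Łukasiewicz evaluation:
  ~p1: Łukasiewicz ¬ gives 1 − 0.9 = 0.1
  (~p1 /\ p3) = min(0.1, 0.1) = 0.1
  ~p1: Łukasiewicz ¬ gives 1 − 0.9 = 0.1
  ((~p1 /\ p3) /\ ~p1) = min(0.1, 0.1) = 0.1
  (((~p1 /\ p3) /\ ~p1) -> p3): min(1, 1 − 0.1 + 0.1) = 1
  (p2 \/ (((~p1 /\ p3) /\ ~p1) -> p3)) = max(0.4, 1) = 1
  ((p2 \/ (((~p1 /\ p3) /\ ~p1) -> p3)) -> p3): min(1, 1 − 1 + 0.1) = 0.1
  Łukasiewicz value = 0.1
Difference: 0.1 − 0.1 = 0.00

0.00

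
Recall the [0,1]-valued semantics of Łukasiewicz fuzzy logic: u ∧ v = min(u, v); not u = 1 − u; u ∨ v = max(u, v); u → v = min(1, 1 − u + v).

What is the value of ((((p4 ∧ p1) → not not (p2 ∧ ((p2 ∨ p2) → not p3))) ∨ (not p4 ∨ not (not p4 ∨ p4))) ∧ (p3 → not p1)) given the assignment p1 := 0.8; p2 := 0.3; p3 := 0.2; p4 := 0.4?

(p4 ∧ p1) = min(0.4, 0.8) = 0.4
(p2 ∨ p2) = max(0.3, 0.3) = 0.3
not p3: Łukasiewicz ¬ gives 1 − 0.2 = 0.8
((p2 ∨ p2) → not p3): min(1, 1 − 0.3 + 0.8) = 1
(p2 ∧ ((p2 ∨ p2) → not p3)) = min(0.3, 1) = 0.3
not (p2 ∧ ((p2 ∨ p2) → not p3)): Łukasiewicz ¬ gives 1 − 0.3 = 0.7
not not (p2 ∧ ((p2 ∨ p2) → not p3)): Łukasiewicz ¬ gives 1 − 0.7 = 0.3
((p4 ∧ p1) → not not (p2 ∧ ((p2 ∨ p2) → not p3))): min(1, 1 − 0.4 + 0.3) = 0.9
not p4: Łukasiewicz ¬ gives 1 − 0.4 = 0.6
not p4: Łukasiewicz ¬ gives 1 − 0.4 = 0.6
(not p4 ∨ p4) = max(0.6, 0.4) = 0.6
not (not p4 ∨ p4): Łukasiewicz ¬ gives 1 − 0.6 = 0.4
(not p4 ∨ not (not p4 ∨ p4)) = max(0.6, 0.4) = 0.6
(((p4 ∧ p1) → not not (p2 ∧ ((p2 ∨ p2) → not p3))) ∨ (not p4 ∨ not (not p4 ∨ p4))) = max(0.9, 0.6) = 0.9
not p1: Łukasiewicz ¬ gives 1 − 0.8 = 0.2
(p3 → not p1): min(1, 1 − 0.2 + 0.2) = 1
((((p4 ∧ p1) → not not (p2 ∧ ((p2 ∨ p2) → not p3))) ∨ (not p4 ∨ not (not p4 ∨ p4))) ∧ (p3 → not p1)) = min(0.9, 1) = 0.9

0.90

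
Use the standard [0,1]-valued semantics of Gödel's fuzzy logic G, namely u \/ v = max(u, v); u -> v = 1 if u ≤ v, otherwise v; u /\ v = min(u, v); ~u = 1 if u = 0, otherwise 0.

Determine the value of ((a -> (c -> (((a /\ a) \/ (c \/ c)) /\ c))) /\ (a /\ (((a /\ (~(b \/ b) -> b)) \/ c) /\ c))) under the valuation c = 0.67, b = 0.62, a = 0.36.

0.36

(a /\ a) = min(0.36, 0.36) = 0.36
(c \/ c) = max(0.67, 0.67) = 0.67
((a /\ a) \/ (c \/ c)) = max(0.36, 0.67) = 0.67
(((a /\ a) \/ (c \/ c)) /\ c) = min(0.67, 0.67) = 0.67
(c -> (((a /\ a) \/ (c \/ c)) /\ c)): 0.67 ≤ 0.67, so result = 1
(a -> (c -> (((a /\ a) \/ (c \/ c)) /\ c))): 0.36 ≤ 1, so result = 1
(b \/ b) = max(0.62, 0.62) = 0.62
~(b \/ b): Gödel ¬ of 0.62 = 0 (operand ≠ 0)
(~(b \/ b) -> b): 0 ≤ 0.62, so result = 1
(a /\ (~(b \/ b) -> b)) = min(0.36, 1) = 0.36
((a /\ (~(b \/ b) -> b)) \/ c) = max(0.36, 0.67) = 0.67
(((a /\ (~(b \/ b) -> b)) \/ c) /\ c) = min(0.67, 0.67) = 0.67
(a /\ (((a /\ (~(b \/ b) -> b)) \/ c) /\ c)) = min(0.36, 0.67) = 0.36
((a -> (c -> (((a /\ a) \/ (c \/ c)) /\ c))) /\ (a /\ (((a /\ (~(b \/ b) -> b)) \/ c) /\ c))) = min(1, 0.36) = 0.36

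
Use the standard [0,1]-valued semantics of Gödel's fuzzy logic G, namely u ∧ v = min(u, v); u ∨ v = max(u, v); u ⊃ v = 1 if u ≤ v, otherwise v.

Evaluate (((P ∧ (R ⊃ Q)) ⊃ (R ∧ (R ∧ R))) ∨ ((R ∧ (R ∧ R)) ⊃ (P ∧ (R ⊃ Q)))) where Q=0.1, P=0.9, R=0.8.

(R ⊃ Q): 0.8 > 0.1, so result = 0.1
(P ∧ (R ⊃ Q)) = min(0.9, 0.1) = 0.1
(R ∧ R) = min(0.8, 0.8) = 0.8
(R ∧ (R ∧ R)) = min(0.8, 0.8) = 0.8
((P ∧ (R ⊃ Q)) ⊃ (R ∧ (R ∧ R))): 0.1 ≤ 0.8, so result = 1
(R ∧ R) = min(0.8, 0.8) = 0.8
(R ∧ (R ∧ R)) = min(0.8, 0.8) = 0.8
(R ⊃ Q): 0.8 > 0.1, so result = 0.1
(P ∧ (R ⊃ Q)) = min(0.9, 0.1) = 0.1
((R ∧ (R ∧ R)) ⊃ (P ∧ (R ⊃ Q))): 0.8 > 0.1, so result = 0.1
(((P ∧ (R ⊃ Q)) ⊃ (R ∧ (R ∧ R))) ∨ ((R ∧ (R ∧ R)) ⊃ (P ∧ (R ⊃ Q)))) = max(1, 0.1) = 1

1.00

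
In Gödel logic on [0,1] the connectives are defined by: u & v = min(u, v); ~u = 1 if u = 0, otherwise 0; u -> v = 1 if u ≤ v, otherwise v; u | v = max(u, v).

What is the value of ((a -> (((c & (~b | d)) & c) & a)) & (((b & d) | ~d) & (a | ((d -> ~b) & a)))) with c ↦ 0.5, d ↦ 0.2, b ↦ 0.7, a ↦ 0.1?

0.10

~b: Gödel ¬ of 0.7 = 0 (operand ≠ 0)
(~b | d) = max(0, 0.2) = 0.2
(c & (~b | d)) = min(0.5, 0.2) = 0.2
((c & (~b | d)) & c) = min(0.2, 0.5) = 0.2
(((c & (~b | d)) & c) & a) = min(0.2, 0.1) = 0.1
(a -> (((c & (~b | d)) & c) & a)): 0.1 ≤ 0.1, so result = 1
(b & d) = min(0.7, 0.2) = 0.2
~d: Gödel ¬ of 0.2 = 0 (operand ≠ 0)
((b & d) | ~d) = max(0.2, 0) = 0.2
~b: Gödel ¬ of 0.7 = 0 (operand ≠ 0)
(d -> ~b): 0.2 > 0, so result = 0
((d -> ~b) & a) = min(0, 0.1) = 0
(a | ((d -> ~b) & a)) = max(0.1, 0) = 0.1
(((b & d) | ~d) & (a | ((d -> ~b) & a))) = min(0.2, 0.1) = 0.1
((a -> (((c & (~b | d)) & c) & a)) & (((b & d) | ~d) & (a | ((d -> ~b) & a)))) = min(1, 0.1) = 0.1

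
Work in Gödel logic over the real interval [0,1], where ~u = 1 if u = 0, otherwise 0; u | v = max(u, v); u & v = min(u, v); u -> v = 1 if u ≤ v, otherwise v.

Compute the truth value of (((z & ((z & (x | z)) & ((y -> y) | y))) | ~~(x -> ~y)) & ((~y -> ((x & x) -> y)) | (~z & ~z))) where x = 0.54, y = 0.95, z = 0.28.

(x | z) = max(0.54, 0.28) = 0.54
(z & (x | z)) = min(0.28, 0.54) = 0.28
(y -> y): 0.95 ≤ 0.95, so result = 1
((y -> y) | y) = max(1, 0.95) = 1
((z & (x | z)) & ((y -> y) | y)) = min(0.28, 1) = 0.28
(z & ((z & (x | z)) & ((y -> y) | y))) = min(0.28, 0.28) = 0.28
~y: Gödel ¬ of 0.95 = 0 (operand ≠ 0)
(x -> ~y): 0.54 > 0, so result = 0
~(x -> ~y): Gödel ¬ of 0 = 1 (operand is 0)
~~(x -> ~y): Gödel ¬ of 1 = 0 (operand ≠ 0)
((z & ((z & (x | z)) & ((y -> y) | y))) | ~~(x -> ~y)) = max(0.28, 0) = 0.28
~y: Gödel ¬ of 0.95 = 0 (operand ≠ 0)
(x & x) = min(0.54, 0.54) = 0.54
((x & x) -> y): 0.54 ≤ 0.95, so result = 1
(~y -> ((x & x) -> y)): 0 ≤ 1, so result = 1
~z: Gödel ¬ of 0.28 = 0 (operand ≠ 0)
~z: Gödel ¬ of 0.28 = 0 (operand ≠ 0)
(~z & ~z) = min(0, 0) = 0
((~y -> ((x & x) -> y)) | (~z & ~z)) = max(1, 0) = 1
(((z & ((z & (x | z)) & ((y -> y) | y))) | ~~(x -> ~y)) & ((~y -> ((x & x) -> y)) | (~z & ~z))) = min(0.28, 1) = 0.28

0.28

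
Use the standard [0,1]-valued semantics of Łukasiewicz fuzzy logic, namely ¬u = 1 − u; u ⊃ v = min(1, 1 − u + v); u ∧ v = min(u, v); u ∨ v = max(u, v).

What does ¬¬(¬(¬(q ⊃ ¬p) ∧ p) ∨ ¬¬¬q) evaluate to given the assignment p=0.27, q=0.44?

¬p: Łukasiewicz ¬ gives 1 − 0.27 = 0.73
(q ⊃ ¬p): min(1, 1 − 0.44 + 0.73) = 1
¬(q ⊃ ¬p): Łukasiewicz ¬ gives 1 − 1 = 0
(¬(q ⊃ ¬p) ∧ p) = min(0, 0.27) = 0
¬(¬(q ⊃ ¬p) ∧ p): Łukasiewicz ¬ gives 1 − 0 = 1
¬q: Łukasiewicz ¬ gives 1 − 0.44 = 0.56
¬¬q: Łukasiewicz ¬ gives 1 − 0.56 = 0.44
¬¬¬q: Łukasiewicz ¬ gives 1 − 0.44 = 0.56
(¬(¬(q ⊃ ¬p) ∧ p) ∨ ¬¬¬q) = max(1, 0.56) = 1
¬(¬(¬(q ⊃ ¬p) ∧ p) ∨ ¬¬¬q): Łukasiewicz ¬ gives 1 − 1 = 0
¬¬(¬(¬(q ⊃ ¬p) ∧ p) ∨ ¬¬¬q): Łukasiewicz ¬ gives 1 − 0 = 1

1.00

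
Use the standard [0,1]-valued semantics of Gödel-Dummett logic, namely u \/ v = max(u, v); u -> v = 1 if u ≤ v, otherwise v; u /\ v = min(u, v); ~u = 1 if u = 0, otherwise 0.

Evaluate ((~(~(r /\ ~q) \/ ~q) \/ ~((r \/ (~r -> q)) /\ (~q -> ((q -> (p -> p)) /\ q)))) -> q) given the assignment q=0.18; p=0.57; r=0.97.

~q: Gödel ¬ of 0.18 = 0 (operand ≠ 0)
(r /\ ~q) = min(0.97, 0) = 0
~(r /\ ~q): Gödel ¬ of 0 = 1 (operand is 0)
~q: Gödel ¬ of 0.18 = 0 (operand ≠ 0)
(~(r /\ ~q) \/ ~q) = max(1, 0) = 1
~(~(r /\ ~q) \/ ~q): Gödel ¬ of 1 = 0 (operand ≠ 0)
~r: Gödel ¬ of 0.97 = 0 (operand ≠ 0)
(~r -> q): 0 ≤ 0.18, so result = 1
(r \/ (~r -> q)) = max(0.97, 1) = 1
~q: Gödel ¬ of 0.18 = 0 (operand ≠ 0)
(p -> p): 0.57 ≤ 0.57, so result = 1
(q -> (p -> p)): 0.18 ≤ 1, so result = 1
((q -> (p -> p)) /\ q) = min(1, 0.18) = 0.18
(~q -> ((q -> (p -> p)) /\ q)): 0 ≤ 0.18, so result = 1
((r \/ (~r -> q)) /\ (~q -> ((q -> (p -> p)) /\ q))) = min(1, 1) = 1
~((r \/ (~r -> q)) /\ (~q -> ((q -> (p -> p)) /\ q))): Gödel ¬ of 1 = 0 (operand ≠ 0)
(~(~(r /\ ~q) \/ ~q) \/ ~((r \/ (~r -> q)) /\ (~q -> ((q -> (p -> p)) /\ q)))) = max(0, 0) = 0
((~(~(r /\ ~q) \/ ~q) \/ ~((r \/ (~r -> q)) /\ (~q -> ((q -> (p -> p)) /\ q)))) -> q): 0 ≤ 0.18, so result = 1

1.00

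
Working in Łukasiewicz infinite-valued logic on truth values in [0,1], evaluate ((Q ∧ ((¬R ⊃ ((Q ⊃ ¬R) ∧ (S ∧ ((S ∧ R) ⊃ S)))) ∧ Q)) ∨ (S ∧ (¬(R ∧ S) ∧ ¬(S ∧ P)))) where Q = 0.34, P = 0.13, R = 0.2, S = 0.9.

¬R: Łukasiewicz ¬ gives 1 − 0.2 = 0.8
¬R: Łukasiewicz ¬ gives 1 − 0.2 = 0.8
(Q ⊃ ¬R): min(1, 1 − 0.34 + 0.8) = 1
(S ∧ R) = min(0.9, 0.2) = 0.2
((S ∧ R) ⊃ S): min(1, 1 − 0.2 + 0.9) = 1
(S ∧ ((S ∧ R) ⊃ S)) = min(0.9, 1) = 0.9
((Q ⊃ ¬R) ∧ (S ∧ ((S ∧ R) ⊃ S))) = min(1, 0.9) = 0.9
(¬R ⊃ ((Q ⊃ ¬R) ∧ (S ∧ ((S ∧ R) ⊃ S)))): min(1, 1 − 0.8 + 0.9) = 1
((¬R ⊃ ((Q ⊃ ¬R) ∧ (S ∧ ((S ∧ R) ⊃ S)))) ∧ Q) = min(1, 0.34) = 0.34
(Q ∧ ((¬R ⊃ ((Q ⊃ ¬R) ∧ (S ∧ ((S ∧ R) ⊃ S)))) ∧ Q)) = min(0.34, 0.34) = 0.34
(R ∧ S) = min(0.2, 0.9) = 0.2
¬(R ∧ S): Łukasiewicz ¬ gives 1 − 0.2 = 0.8
(S ∧ P) = min(0.9, 0.13) = 0.13
¬(S ∧ P): Łukasiewicz ¬ gives 1 − 0.13 = 0.87
(¬(R ∧ S) ∧ ¬(S ∧ P)) = min(0.8, 0.87) = 0.8
(S ∧ (¬(R ∧ S) ∧ ¬(S ∧ P))) = min(0.9, 0.8) = 0.8
((Q ∧ ((¬R ⊃ ((Q ⊃ ¬R) ∧ (S ∧ ((S ∧ R) ⊃ S)))) ∧ Q)) ∨ (S ∧ (¬(R ∧ S) ∧ ¬(S ∧ P)))) = max(0.34, 0.8) = 0.8

0.80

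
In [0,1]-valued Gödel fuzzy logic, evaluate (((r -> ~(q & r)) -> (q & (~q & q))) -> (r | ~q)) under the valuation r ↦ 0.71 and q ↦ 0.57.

0.71

(q & r) = min(0.57, 0.71) = 0.57
~(q & r): Gödel ¬ of 0.57 = 0 (operand ≠ 0)
(r -> ~(q & r)): 0.71 > 0, so result = 0
~q: Gödel ¬ of 0.57 = 0 (operand ≠ 0)
(~q & q) = min(0, 0.57) = 0
(q & (~q & q)) = min(0.57, 0) = 0
((r -> ~(q & r)) -> (q & (~q & q))): 0 ≤ 0, so result = 1
~q: Gödel ¬ of 0.57 = 0 (operand ≠ 0)
(r | ~q) = max(0.71, 0) = 0.71
(((r -> ~(q & r)) -> (q & (~q & q))) -> (r | ~q)): 1 > 0.71, so result = 0.71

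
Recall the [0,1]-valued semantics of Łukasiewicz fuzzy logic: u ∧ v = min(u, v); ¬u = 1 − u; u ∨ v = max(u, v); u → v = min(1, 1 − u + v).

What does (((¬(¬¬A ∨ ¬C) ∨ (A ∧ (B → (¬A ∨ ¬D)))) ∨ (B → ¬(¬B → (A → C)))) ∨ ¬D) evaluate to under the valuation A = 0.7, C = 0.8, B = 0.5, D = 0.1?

0.90

¬A: Łukasiewicz ¬ gives 1 − 0.7 = 0.3
¬¬A: Łukasiewicz ¬ gives 1 − 0.3 = 0.7
¬C: Łukasiewicz ¬ gives 1 − 0.8 = 0.2
(¬¬A ∨ ¬C) = max(0.7, 0.2) = 0.7
¬(¬¬A ∨ ¬C): Łukasiewicz ¬ gives 1 − 0.7 = 0.3
¬A: Łukasiewicz ¬ gives 1 − 0.7 = 0.3
¬D: Łukasiewicz ¬ gives 1 − 0.1 = 0.9
(¬A ∨ ¬D) = max(0.3, 0.9) = 0.9
(B → (¬A ∨ ¬D)): min(1, 1 − 0.5 + 0.9) = 1
(A ∧ (B → (¬A ∨ ¬D))) = min(0.7, 1) = 0.7
(¬(¬¬A ∨ ¬C) ∨ (A ∧ (B → (¬A ∨ ¬D)))) = max(0.3, 0.7) = 0.7
¬B: Łukasiewicz ¬ gives 1 − 0.5 = 0.5
(A → C): min(1, 1 − 0.7 + 0.8) = 1
(¬B → (A → C)): min(1, 1 − 0.5 + 1) = 1
¬(¬B → (A → C)): Łukasiewicz ¬ gives 1 − 1 = 0
(B → ¬(¬B → (A → C))): min(1, 1 − 0.5 + 0) = 0.5
((¬(¬¬A ∨ ¬C) ∨ (A ∧ (B → (¬A ∨ ¬D)))) ∨ (B → ¬(¬B → (A → C)))) = max(0.7, 0.5) = 0.7
¬D: Łukasiewicz ¬ gives 1 − 0.1 = 0.9
(((¬(¬¬A ∨ ¬C) ∨ (A ∧ (B → (¬A ∨ ¬D)))) ∨ (B → ¬(¬B → (A → C)))) ∨ ¬D) = max(0.7, 0.9) = 0.9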